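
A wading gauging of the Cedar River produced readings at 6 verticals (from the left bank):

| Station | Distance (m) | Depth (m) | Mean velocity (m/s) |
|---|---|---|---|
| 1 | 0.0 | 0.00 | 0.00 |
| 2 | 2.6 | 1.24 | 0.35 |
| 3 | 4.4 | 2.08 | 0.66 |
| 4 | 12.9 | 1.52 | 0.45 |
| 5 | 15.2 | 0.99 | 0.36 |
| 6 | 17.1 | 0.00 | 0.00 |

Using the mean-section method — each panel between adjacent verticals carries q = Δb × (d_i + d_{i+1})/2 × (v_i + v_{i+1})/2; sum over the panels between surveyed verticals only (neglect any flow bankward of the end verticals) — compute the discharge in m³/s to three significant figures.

11.6 m³/s

Panel 1-2: Δb = 2.6 m, d̄ = (0.00+1.24)/2 = 0.62, v̄ = (0.00+0.35)/2 = 0.175 → q = 2.6×0.62×0.175 = 0.2821 m³/s
Panel 2-3: Δb = 1.8 m, d̄ = (1.24+2.08)/2 = 1.66, v̄ = (0.35+0.66)/2 = 0.505 → q = 1.8×1.66×0.505 = 1.509 m³/s
Panel 3-4: Δb = 8.5 m, d̄ = (2.08+1.52)/2 = 1.8, v̄ = (0.66+0.45)/2 = 0.555 → q = 8.5×1.8×0.555 = 8.492 m³/s
Panel 4-5: Δb = 2.3 m, d̄ = (1.52+0.99)/2 = 1.255, v̄ = (0.45+0.36)/2 = 0.405 → q = 2.3×1.255×0.405 = 1.169 m³/s
Panel 5-6: Δb = 1.9 m, d̄ = (0.99+0.00)/2 = 0.495, v̄ = (0.36+0.00)/2 = 0.18 → q = 1.9×0.495×0.18 = 0.1693 m³/s
Q = Σ q = 11.62 m³/s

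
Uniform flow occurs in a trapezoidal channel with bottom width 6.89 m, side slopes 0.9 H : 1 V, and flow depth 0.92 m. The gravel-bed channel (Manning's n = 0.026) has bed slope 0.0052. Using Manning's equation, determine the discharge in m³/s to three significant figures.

A = (b + z·y)·y = (6.89 + 0.9×0.92)×0.92 = 7.101 m²
P = b + 2y√(1+z²) = 6.89 + 2×0.92×√(1+0.9²) = 9.365 m
R = A/P = 7.101/9.365 = 0.7582 m
Q = (1/n)·A·R^(2/3)·S^(1/2) = (1/0.026) × 7.101 × 0.7582^(2/3) × 0.0052^(1/2) = 16.37 m³/s

16.4 m³/s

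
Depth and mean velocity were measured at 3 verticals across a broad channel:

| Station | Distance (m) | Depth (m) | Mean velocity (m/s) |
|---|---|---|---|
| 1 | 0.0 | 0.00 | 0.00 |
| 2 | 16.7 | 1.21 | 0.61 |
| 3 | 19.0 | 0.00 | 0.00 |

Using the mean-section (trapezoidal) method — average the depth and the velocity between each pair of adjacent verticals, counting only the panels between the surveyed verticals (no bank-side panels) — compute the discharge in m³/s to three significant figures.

3.51 m³/s

Panel 1-2: Δb = 16.7 m, d̄ = (0.00+1.21)/2 = 0.605, v̄ = (0.00+0.61)/2 = 0.305 → q = 16.7×0.605×0.305 = 3.082 m³/s
Panel 2-3: Δb = 2.3 m, d̄ = (1.21+0.00)/2 = 0.605, v̄ = (0.61+0.00)/2 = 0.305 → q = 2.3×0.605×0.305 = 0.4244 m³/s
Q = Σ q = 3.506 m³/s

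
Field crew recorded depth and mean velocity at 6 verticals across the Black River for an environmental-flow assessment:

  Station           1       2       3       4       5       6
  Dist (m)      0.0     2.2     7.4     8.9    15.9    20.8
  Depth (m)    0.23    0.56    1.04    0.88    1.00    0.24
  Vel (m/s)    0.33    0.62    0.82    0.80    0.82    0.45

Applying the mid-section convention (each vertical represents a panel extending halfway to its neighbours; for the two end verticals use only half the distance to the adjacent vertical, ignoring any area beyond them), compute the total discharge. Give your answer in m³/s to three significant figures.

12.4 m³/s

w_1 = (2.2 − 0.0)/2 = 1.1 m; q_1 = 0.33 × 0.23 × 1.1 = 0.08349 m³/s
w_2 = (7.4 − 0.0)/2 = 3.7 m; q_2 = 0.62 × 0.56 × 3.7 = 1.285 m³/s
w_3 = (8.9 − 2.2)/2 = 3.35 m; q_3 = 0.82 × 1.04 × 3.35 = 2.857 m³/s
w_4 = (15.9 − 7.4)/2 = 4.25 m; q_4 = 0.80 × 0.88 × 4.25 = 2.992 m³/s
w_5 = (20.8 − 8.9)/2 = 5.95 m; q_5 = 0.82 × 1.00 × 5.95 = 4.879 m³/s
w_6 = (20.8 − 15.9)/2 = 2.45 m; q_6 = 0.45 × 0.24 × 2.45 = 0.2646 m³/s
Q = Σ qᵢ = 12.36 m³/s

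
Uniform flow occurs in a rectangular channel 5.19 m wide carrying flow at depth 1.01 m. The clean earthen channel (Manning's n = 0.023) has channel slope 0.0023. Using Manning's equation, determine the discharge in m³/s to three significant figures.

A = b·y = 5.19 × 1.01 = 5.242 m²
P = b + 2y = 5.19 + 2×1.01 = 7.210 m
R = A/P = 5.242/7.210 = 0.7270 m
Q = (1/n)·A·R^(2/3)·S^(1/2) = (1/0.023) × 5.242 × 0.7270^(2/3) × 0.0023^(1/2) = 8.837 m³/s

8.84 m³/s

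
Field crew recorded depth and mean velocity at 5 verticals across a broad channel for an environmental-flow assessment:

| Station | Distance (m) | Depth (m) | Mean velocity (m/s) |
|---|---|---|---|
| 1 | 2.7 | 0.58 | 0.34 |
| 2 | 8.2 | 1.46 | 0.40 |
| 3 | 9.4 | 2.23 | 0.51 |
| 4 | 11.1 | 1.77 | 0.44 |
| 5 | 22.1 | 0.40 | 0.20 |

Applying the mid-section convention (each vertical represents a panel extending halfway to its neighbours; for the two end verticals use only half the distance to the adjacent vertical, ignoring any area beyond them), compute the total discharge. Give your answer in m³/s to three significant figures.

9.53 m³/s

w_1 = (8.2 − 2.7)/2 = 2.75 m; q_1 = 0.34 × 0.58 × 2.75 = 0.5423 m³/s
w_2 = (9.4 − 2.7)/2 = 3.35 m; q_2 = 0.40 × 1.46 × 3.35 = 1.956 m³/s
w_3 = (11.1 − 8.2)/2 = 1.45 m; q_3 = 0.51 × 2.23 × 1.45 = 1.649 m³/s
w_4 = (22.1 − 9.4)/2 = 6.35 m; q_4 = 0.44 × 1.77 × 6.35 = 4.945 m³/s
w_5 = (22.1 − 11.1)/2 = 5.5 m; q_5 = 0.20 × 0.40 × 5.5 = 0.4400 m³/s
Q = Σ qᵢ = 9.533 m³/s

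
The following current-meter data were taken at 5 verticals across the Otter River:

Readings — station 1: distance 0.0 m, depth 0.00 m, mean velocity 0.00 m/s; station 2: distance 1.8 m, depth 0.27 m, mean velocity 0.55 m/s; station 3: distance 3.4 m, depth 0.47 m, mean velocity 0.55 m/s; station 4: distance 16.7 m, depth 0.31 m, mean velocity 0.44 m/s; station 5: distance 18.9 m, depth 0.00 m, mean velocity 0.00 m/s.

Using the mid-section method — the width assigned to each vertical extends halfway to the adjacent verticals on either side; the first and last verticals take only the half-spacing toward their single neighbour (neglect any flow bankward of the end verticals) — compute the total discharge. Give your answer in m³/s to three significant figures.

3.24 m³/s

w_2 = (3.4 − 0.0)/2 = 1.7 m; q_2 = 0.55 × 0.27 × 1.7 = 0.2525 m³/s
w_3 = (16.7 − 1.8)/2 = 7.45 m; q_3 = 0.55 × 0.47 × 7.45 = 1.926 m³/s
w_4 = (18.9 − 3.4)/2 = 7.75 m; q_4 = 0.44 × 0.31 × 7.75 = 1.057 m³/s
Stations 1, 5 contribute zero (depth or velocity is 0).
Q = Σ qᵢ = 3.235 m³/s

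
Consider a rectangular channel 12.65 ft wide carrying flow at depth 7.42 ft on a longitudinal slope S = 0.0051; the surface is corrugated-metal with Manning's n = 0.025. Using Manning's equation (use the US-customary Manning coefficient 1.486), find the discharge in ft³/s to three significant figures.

A = b·y = 12.65 × 7.42 = 93.86 ft²
P = b + 2y = 12.65 + 2×7.42 = 27.49 ft
R = A/P = 93.86/27.49 = 3.414 ft
Q = (1.486/n)·A·R^(2/3)·S^(1/2) = (1.486/0.025) × 93.86 × 3.414^(2/3) × 0.0051^(1/2) = 903.5 ft³/s

903 ft³/s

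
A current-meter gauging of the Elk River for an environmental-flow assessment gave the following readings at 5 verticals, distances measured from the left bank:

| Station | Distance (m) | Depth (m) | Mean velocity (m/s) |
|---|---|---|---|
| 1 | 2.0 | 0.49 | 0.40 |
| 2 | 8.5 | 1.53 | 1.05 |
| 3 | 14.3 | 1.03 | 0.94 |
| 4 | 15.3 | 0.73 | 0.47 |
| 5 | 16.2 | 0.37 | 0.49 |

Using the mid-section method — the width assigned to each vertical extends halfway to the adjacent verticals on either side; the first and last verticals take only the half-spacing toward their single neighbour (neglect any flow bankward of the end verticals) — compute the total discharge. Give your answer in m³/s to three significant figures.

14.2 m³/s

w_1 = (8.5 − 2.0)/2 = 3.25 m; q_1 = 0.40 × 0.49 × 3.25 = 0.6370 m³/s
w_2 = (14.3 − 2.0)/2 = 6.15 m; q_2 = 1.05 × 1.53 × 6.15 = 9.880 m³/s
w_3 = (15.3 − 8.5)/2 = 3.4 m; q_3 = 0.94 × 1.03 × 3.4 = 3.292 m³/s
w_4 = (16.2 − 14.3)/2 = 0.95 m; q_4 = 0.47 × 0.73 × 0.95 = 0.3259 m³/s
w_5 = (16.2 − 15.3)/2 = 0.45 m; q_5 = 0.49 × 0.37 × 0.45 = 0.08159 m³/s
Q = Σ qᵢ = 14.22 m³/s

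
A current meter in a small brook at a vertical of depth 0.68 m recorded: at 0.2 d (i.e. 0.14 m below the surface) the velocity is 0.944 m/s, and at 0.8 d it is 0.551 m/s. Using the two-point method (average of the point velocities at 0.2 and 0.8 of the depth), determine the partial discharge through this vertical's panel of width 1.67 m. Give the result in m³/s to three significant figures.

v̄ = (0.944 + 0.551) / 2 = 0.7475 m/s
q = v̄ × d × w = 0.7475 × 0.68 × 1.67 = 0.8489 m³/s

0.849 m³/s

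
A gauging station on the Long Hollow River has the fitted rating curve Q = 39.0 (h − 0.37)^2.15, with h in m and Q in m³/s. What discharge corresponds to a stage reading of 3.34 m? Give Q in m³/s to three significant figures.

Q = 39.0 × (3.34 − 0.37)^2.15 = 39.0 × 2.97^2.15 = 405.0 m³/s

405 m³/s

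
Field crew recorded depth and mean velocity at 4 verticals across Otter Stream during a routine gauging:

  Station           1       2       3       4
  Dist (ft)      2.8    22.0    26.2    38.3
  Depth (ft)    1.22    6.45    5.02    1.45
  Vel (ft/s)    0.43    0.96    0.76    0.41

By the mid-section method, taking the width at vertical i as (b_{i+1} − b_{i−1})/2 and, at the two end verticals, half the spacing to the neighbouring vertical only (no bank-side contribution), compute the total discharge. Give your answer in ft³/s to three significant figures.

w_1 = (22.0 − 2.8)/2 = 9.6 ft; q_1 = 0.43 × 1.22 × 9.6 = 5.036 ft³/s
w_2 = (26.2 − 2.8)/2 = 11.7 ft; q_2 = 0.96 × 6.45 × 11.7 = 72.45 ft³/s
w_3 = (38.3 − 22.0)/2 = 8.15 ft; q_3 = 0.76 × 5.02 × 8.15 = 31.09 ft³/s
w_4 = (38.3 − 26.2)/2 = 6.05 ft; q_4 = 0.41 × 1.45 × 6.05 = 3.597 ft³/s
Q = Σ qᵢ = 112.2 ft³/s

112 ft³/s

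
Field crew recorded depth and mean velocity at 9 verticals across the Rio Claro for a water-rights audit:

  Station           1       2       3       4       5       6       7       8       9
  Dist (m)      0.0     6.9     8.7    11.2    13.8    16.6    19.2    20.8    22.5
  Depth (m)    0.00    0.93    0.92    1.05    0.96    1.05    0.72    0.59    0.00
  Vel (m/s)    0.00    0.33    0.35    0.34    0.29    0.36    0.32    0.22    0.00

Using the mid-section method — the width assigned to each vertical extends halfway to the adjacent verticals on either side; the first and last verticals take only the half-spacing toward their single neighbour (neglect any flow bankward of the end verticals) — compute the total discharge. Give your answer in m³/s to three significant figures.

5.41 m³/s

w_2 = (8.7 − 0.0)/2 = 4.35 m; q_2 = 0.33 × 0.93 × 4.35 = 1.335 m³/s
w_3 = (11.2 − 6.9)/2 = 2.15 m; q_3 = 0.35 × 0.92 × 2.15 = 0.6923 m³/s
w_4 = (13.8 − 8.7)/2 = 2.55 m; q_4 = 0.34 × 1.05 × 2.55 = 0.9104 m³/s
w_5 = (16.6 − 11.2)/2 = 2.7 m; q_5 = 0.29 × 0.96 × 2.7 = 0.7517 m³/s
w_6 = (19.2 − 13.8)/2 = 2.7 m; q_6 = 0.36 × 1.05 × 2.7 = 1.021 m³/s
w_7 = (20.8 − 16.6)/2 = 2.1 m; q_7 = 0.32 × 0.72 × 2.1 = 0.4838 m³/s
w_8 = (22.5 − 19.2)/2 = 1.65 m; q_8 = 0.22 × 0.59 × 1.65 = 0.2142 m³/s
Stations 1, 9 contribute zero (depth or velocity is 0).
Q = Σ qᵢ = 5.408 m³/s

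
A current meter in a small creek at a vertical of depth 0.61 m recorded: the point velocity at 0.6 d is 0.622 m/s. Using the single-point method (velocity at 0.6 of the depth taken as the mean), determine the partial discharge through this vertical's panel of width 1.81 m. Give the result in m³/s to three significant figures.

0.687 m³/s

v̄ = v₀.₆ = 0.622 m/s
q = v̄ × d × w = 0.6220 × 0.61 × 1.81 = 0.6868 m³/s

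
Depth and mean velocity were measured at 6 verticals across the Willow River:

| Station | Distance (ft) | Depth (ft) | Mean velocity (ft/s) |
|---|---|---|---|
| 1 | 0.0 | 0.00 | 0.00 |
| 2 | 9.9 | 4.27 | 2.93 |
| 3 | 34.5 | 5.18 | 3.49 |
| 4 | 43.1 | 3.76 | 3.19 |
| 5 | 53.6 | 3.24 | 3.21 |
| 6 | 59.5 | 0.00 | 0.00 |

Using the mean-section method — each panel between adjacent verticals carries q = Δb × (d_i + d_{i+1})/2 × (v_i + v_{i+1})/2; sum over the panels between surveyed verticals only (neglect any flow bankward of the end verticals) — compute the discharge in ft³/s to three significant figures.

Panel 1-2: Δb = 9.9 ft, d̄ = (0.00+4.27)/2 = 2.135, v̄ = (0.00+2.93)/2 = 1.465 → q = 9.9×2.135×1.465 = 30.96 ft³/s
Panel 2-3: Δb = 24.6 ft, d̄ = (4.27+5.18)/2 = 4.725, v̄ = (2.93+3.49)/2 = 3.21 → q = 24.6×4.725×3.21 = 373.1 ft³/s
Panel 3-4: Δb = 8.6 ft, d̄ = (5.18+3.76)/2 = 4.47, v̄ = (3.49+3.19)/2 = 3.34 → q = 8.6×4.47×3.34 = 128.4 ft³/s
Panel 4-5: Δb = 10.5 ft, d̄ = (3.76+3.24)/2 = 3.5, v̄ = (3.19+3.21)/2 = 3.2 → q = 10.5×3.5×3.2 = 117.6 ft³/s
Panel 5-6: Δb = 5.9 ft, d̄ = (3.24+0.00)/2 = 1.62, v̄ = (3.21+0.00)/2 = 1.605 → q = 5.9×1.62×1.605 = 15.34 ft³/s
Q = Σ q = 665.4 ft³/s

665 ft³/s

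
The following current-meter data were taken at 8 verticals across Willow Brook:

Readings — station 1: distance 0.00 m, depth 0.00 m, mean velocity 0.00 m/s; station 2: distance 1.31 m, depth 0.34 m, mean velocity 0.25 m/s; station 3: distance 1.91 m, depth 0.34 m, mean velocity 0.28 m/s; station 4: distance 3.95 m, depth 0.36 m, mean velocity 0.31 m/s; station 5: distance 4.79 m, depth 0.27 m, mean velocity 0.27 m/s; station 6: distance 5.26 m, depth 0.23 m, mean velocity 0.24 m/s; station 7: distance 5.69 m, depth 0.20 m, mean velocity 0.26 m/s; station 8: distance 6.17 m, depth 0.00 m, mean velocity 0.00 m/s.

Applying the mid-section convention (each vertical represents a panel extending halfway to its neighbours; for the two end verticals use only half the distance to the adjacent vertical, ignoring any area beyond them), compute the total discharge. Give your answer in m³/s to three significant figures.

0.464 m³/s

w_2 = (1.91 − 0.00)/2 = 0.955 m; q_2 = 0.25 × 0.34 × 0.955 = 0.08118 m³/s
w_3 = (3.95 − 1.31)/2 = 1.32 m; q_3 = 0.28 × 0.34 × 1.32 = 0.1257 m³/s
w_4 = (4.79 − 1.91)/2 = 1.44 m; q_4 = 0.31 × 0.36 × 1.44 = 0.1607 m³/s
w_5 = (5.26 − 3.95)/2 = 0.655 m; q_5 = 0.27 × 0.27 × 0.655 = 0.04775 m³/s
w_6 = (5.69 − 4.79)/2 = 0.45 m; q_6 = 0.24 × 0.23 × 0.45 = 0.02484 m³/s
w_7 = (6.17 − 5.26)/2 = 0.455 m; q_7 = 0.26 × 0.20 × 0.455 = 0.02366 m³/s
Stations 1, 8 contribute zero (depth or velocity is 0).
Q = Σ qᵢ = 0.4638 m³/s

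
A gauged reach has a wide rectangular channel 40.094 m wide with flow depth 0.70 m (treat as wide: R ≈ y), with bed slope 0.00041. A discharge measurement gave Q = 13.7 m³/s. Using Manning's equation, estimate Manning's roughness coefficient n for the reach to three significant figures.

A = b·y = 40.094 × 0.70 = 28.07 m²
Wide channel: R ≈ y = 0.70 m
n = (1/Q)·A·R^(2/3)·S^(1/2) = (1/13.7) × 28.07 × 0.7884 × 0.02025 = 0.03270

0.0327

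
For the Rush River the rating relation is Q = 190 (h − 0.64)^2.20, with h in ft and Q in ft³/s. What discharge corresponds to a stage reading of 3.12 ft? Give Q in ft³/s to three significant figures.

1400 ft³/s

Q = 190 × (3.12 − 0.64)^2.20 = 190 × 2.48^2.20 = 1401 ft³/s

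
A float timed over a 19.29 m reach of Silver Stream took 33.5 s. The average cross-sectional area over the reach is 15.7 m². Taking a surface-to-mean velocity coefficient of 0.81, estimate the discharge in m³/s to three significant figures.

7.32 m³/s

v_surface = L / t̄ = 19.29 / 33.5 = 0.5758 m/s
v_mean = 0.81 × 0.5758 = 0.4664 m/s
Q = A × v_mean = 15.7 × 0.4664 = 7.323 m³/s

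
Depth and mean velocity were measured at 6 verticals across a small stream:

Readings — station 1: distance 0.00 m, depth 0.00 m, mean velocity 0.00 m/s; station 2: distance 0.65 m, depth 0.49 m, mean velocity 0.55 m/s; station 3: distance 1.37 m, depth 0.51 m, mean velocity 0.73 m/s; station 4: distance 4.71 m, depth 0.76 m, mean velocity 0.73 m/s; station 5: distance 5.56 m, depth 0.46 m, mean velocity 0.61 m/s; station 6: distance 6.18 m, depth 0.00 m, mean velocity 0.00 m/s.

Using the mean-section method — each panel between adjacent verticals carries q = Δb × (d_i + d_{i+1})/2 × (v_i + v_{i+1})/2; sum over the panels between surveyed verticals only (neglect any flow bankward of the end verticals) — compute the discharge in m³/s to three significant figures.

Panel 1-2: Δb = 0.65 m, d̄ = (0.00+0.49)/2 = 0.245, v̄ = (0.00+0.55)/2 = 0.275 → q = 0.65×0.245×0.275 = 0.04379 m³/s
Panel 2-3: Δb = 0.72 m, d̄ = (0.49+0.51)/2 = 0.5, v̄ = (0.55+0.73)/2 = 0.64 → q = 0.72×0.5×0.64 = 0.2304 m³/s
Panel 3-4: Δb = 3.34 m, d̄ = (0.51+0.76)/2 = 0.635, v̄ = (0.73+0.73)/2 = 0.73 → q = 3.34×0.635×0.73 = 1.548 m³/s
Panel 4-5: Δb = 0.85 m, d̄ = (0.76+0.46)/2 = 0.61, v̄ = (0.73+0.61)/2 = 0.67 → q = 0.85×0.61×0.67 = 0.3474 m³/s
Panel 5-6: Δb = 0.62 m, d̄ = (0.46+0.00)/2 = 0.23, v̄ = (0.61+0.00)/2 = 0.305 → q = 0.62×0.23×0.305 = 0.04349 m³/s
Q = Σ q = 2.213 m³/s

2.21 m³/s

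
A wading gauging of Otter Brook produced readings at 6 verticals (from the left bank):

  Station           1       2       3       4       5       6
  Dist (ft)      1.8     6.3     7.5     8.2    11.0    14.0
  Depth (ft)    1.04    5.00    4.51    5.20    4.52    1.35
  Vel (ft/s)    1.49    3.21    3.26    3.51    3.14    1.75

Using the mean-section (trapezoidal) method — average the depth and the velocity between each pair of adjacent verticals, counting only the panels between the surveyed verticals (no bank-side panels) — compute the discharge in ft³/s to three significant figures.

129 ft³/s

Panel 1-2: Δb = 4.5 ft, d̄ = (1.04+5.00)/2 = 3.02, v̄ = (1.49+3.21)/2 = 2.35 → q = 4.5×3.02×2.35 = 31.94 ft³/s
Panel 2-3: Δb = 1.2 ft, d̄ = (5.00+4.51)/2 = 4.755, v̄ = (3.21+3.26)/2 = 3.235 → q = 1.2×4.755×3.235 = 18.46 ft³/s
Panel 3-4: Δb = 0.7 ft, d̄ = (4.51+5.20)/2 = 4.855, v̄ = (3.26+3.51)/2 = 3.385 → q = 0.7×4.855×3.385 = 11.50 ft³/s
Panel 4-5: Δb = 2.8 ft, d̄ = (5.20+4.52)/2 = 4.86, v̄ = (3.51+3.14)/2 = 3.325 → q = 2.8×4.86×3.325 = 45.25 ft³/s
Panel 5-6: Δb = 3 ft, d̄ = (4.52+1.35)/2 = 2.935, v̄ = (3.14+1.75)/2 = 2.445 → q = 3×2.935×2.445 = 21.53 ft³/s
Q = Σ q = 128.7 ft³/s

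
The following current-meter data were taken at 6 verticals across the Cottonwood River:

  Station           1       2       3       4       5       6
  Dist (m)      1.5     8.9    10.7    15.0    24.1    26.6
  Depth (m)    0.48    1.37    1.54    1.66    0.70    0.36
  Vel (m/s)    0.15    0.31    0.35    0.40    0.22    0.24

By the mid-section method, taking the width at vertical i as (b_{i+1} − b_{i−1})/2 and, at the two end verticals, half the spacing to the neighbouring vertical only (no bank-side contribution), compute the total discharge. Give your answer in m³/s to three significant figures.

9.31 m³/s

w_1 = (8.9 − 1.5)/2 = 3.7 m; q_1 = 0.15 × 0.48 × 3.7 = 0.2664 m³/s
w_2 = (10.7 − 1.5)/2 = 4.6 m; q_2 = 0.31 × 1.37 × 4.6 = 1.954 m³/s
w_3 = (15.0 − 8.9)/2 = 3.05 m; q_3 = 0.35 × 1.54 × 3.05 = 1.644 m³/s
w_4 = (24.1 − 10.7)/2 = 6.7 m; q_4 = 0.40 × 1.66 × 6.7 = 4.449 m³/s
w_5 = (26.6 − 15.0)/2 = 5.8 m; q_5 = 0.22 × 0.70 × 5.8 = 0.8932 m³/s
w_6 = (26.6 − 24.1)/2 = 1.25 m; q_6 = 0.24 × 0.36 × 1.25 = 0.1080 m³/s
Q = Σ qᵢ = 9.314 m³/s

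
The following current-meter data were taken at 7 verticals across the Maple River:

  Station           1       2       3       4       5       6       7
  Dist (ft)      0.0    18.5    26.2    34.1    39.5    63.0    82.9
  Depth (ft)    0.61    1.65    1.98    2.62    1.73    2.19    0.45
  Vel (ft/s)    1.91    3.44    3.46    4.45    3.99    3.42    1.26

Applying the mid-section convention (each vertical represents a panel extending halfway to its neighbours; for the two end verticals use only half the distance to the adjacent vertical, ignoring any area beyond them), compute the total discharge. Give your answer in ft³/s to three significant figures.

w_1 = (18.5 − 0.0)/2 = 9.25 ft; q_1 = 1.91 × 0.61 × 9.25 = 10.78 ft³/s
w_2 = (26.2 − 0.0)/2 = 13.1 ft; q_2 = 3.44 × 1.65 × 13.1 = 74.36 ft³/s
w_3 = (34.1 − 18.5)/2 = 7.8 ft; q_3 = 3.46 × 1.98 × 7.8 = 53.44 ft³/s
w_4 = (39.5 − 26.2)/2 = 6.65 ft; q_4 = 4.45 × 2.62 × 6.65 = 77.53 ft³/s
w_5 = (63.0 − 34.1)/2 = 14.45 ft; q_5 = 3.99 × 1.73 × 14.45 = 99.74 ft³/s
w_6 = (82.9 − 39.5)/2 = 21.7 ft; q_6 = 3.42 × 2.19 × 21.7 = 162.5 ft³/s
w_7 = (82.9 − 63.0)/2 = 9.95 ft; q_7 = 1.26 × 0.45 × 9.95 = 5.642 ft³/s
Q = Σ qᵢ = 484.0 ft³/s

484 ft³/s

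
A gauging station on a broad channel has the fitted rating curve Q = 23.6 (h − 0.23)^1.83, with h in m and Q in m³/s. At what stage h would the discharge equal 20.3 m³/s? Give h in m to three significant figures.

1.15 m

h − h₀ = (Q/C)^(1/b) = (20.3/23.6)^(1/1.83) = 0.9210 m
h = 0.23 + 0.9210 = 1.151 m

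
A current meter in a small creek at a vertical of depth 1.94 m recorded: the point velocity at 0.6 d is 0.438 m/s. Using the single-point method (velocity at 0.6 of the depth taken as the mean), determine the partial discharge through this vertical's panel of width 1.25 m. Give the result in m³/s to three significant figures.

v̄ = v₀.₆ = 0.438 m/s
q = v̄ × d × w = 0.4380 × 1.94 × 1.25 = 1.062 m³/s

1.06 m³/s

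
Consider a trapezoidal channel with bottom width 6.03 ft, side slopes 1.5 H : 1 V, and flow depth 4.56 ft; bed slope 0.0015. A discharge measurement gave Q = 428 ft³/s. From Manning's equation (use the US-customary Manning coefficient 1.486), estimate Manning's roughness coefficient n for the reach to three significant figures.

0.0150

A = (b + z·y)·y = (6.03 + 1.5×4.56)×4.56 = 58.69 ft²
P = b + 2y√(1+z²) = 6.03 + 2×4.56×√(1+1.5²) = 22.47 ft
R = A/P = 58.69/22.47 = 2.612 ft
n = (1.486/Q)·A·R^(2/3)·S^(1/2) = (1.486/428) × 58.69 × 1.896 × 0.03873 = 0.01497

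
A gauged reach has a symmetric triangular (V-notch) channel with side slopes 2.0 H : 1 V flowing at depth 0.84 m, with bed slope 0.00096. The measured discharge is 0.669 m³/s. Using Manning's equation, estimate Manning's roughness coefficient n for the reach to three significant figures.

A = z·y² = 2.0×0.84² = 1.411 m²
P = 2y√(1+z²) = 2×0.84×√(1+2.0²) = 3.757 m
R = A/P = 1.411/3.757 = 0.3757 m
n = (1/Q)·A·R^(2/3)·S^(1/2) = (1/0.669) × 1.411 × 0.5206 × 0.03098 = 0.03403

0.0340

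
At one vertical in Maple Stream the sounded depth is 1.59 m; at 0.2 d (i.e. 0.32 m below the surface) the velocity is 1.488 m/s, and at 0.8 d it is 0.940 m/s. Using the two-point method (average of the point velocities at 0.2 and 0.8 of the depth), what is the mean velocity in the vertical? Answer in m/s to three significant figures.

v̄ = (1.488 + 0.940) / 2 = 1.214 m/s

1.21 m/s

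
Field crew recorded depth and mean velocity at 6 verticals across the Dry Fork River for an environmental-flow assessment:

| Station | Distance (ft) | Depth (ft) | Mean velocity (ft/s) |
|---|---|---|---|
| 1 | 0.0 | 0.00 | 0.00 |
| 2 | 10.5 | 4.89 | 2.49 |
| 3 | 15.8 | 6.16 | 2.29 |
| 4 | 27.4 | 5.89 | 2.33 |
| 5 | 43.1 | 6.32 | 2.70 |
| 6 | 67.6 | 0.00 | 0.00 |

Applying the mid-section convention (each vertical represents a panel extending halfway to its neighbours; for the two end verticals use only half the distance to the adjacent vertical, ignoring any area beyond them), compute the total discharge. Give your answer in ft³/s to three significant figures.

w_2 = (15.8 − 0.0)/2 = 7.9 ft; q_2 = 2.49 × 4.89 × 7.9 = 96.19 ft³/s
w_3 = (27.4 − 10.5)/2 = 8.45 ft; q_3 = 2.29 × 6.16 × 8.45 = 119.2 ft³/s
w_4 = (43.1 − 15.8)/2 = 13.65 ft; q_4 = 2.33 × 5.89 × 13.65 = 187.3 ft³/s
w_5 = (67.6 − 27.4)/2 = 20.1 ft; q_5 = 2.70 × 6.32 × 20.1 = 343.0 ft³/s
Stations 1, 6 contribute zero (depth or velocity is 0).
Q = Σ qᵢ = 745.7 ft³/s

746 ft³/s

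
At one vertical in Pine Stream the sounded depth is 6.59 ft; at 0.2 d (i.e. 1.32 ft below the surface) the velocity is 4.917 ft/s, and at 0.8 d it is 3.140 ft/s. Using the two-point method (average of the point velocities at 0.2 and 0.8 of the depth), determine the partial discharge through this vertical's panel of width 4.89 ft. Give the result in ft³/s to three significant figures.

v̄ = (4.917 + 3.140) / 2 = 4.029 ft/s
q = v̄ × d × w = 4.029 × 6.59 × 4.89 = 129.8 ft³/s

130 ft³/s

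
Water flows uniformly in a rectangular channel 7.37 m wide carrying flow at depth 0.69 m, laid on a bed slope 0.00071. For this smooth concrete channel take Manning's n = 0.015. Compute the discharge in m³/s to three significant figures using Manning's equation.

6.29 m³/s

A = b·y = 7.37 × 0.69 = 5.085 m²
P = b + 2y = 7.37 + 2×0.69 = 8.750 m
R = A/P = 5.085/8.750 = 0.5812 m
Q = (1/n)·A·R^(2/3)·S^(1/2) = (1/0.015) × 5.085 × 0.5812^(2/3) × 0.00071^(1/2) = 6.291 m³/s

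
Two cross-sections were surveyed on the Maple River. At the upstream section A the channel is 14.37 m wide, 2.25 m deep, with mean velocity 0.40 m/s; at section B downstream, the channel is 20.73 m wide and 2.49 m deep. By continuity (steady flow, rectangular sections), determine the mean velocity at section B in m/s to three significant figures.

Q = A₁V₁ = (14.37×2.25) × 0.40 = 12.93 m³/s
A₂ = 20.73 × 2.49 = 51.62 m²
V₂ = Q/A₂ = 12.93/51.62 = 0.2506 m/s

0.251 m/s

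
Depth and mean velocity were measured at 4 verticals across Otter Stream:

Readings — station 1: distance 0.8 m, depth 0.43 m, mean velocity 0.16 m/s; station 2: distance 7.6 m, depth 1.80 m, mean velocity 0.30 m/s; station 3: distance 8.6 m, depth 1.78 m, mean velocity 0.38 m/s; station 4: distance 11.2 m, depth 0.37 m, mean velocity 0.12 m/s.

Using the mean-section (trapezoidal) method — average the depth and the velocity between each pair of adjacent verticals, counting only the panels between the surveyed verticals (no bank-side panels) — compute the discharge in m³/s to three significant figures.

Panel 1-2: Δb = 6.8 m, d̄ = (0.43+1.80)/2 = 1.115, v̄ = (0.16+0.30)/2 = 0.23 → q = 6.8×1.115×0.23 = 1.744 m³/s
Panel 2-3: Δb = 1 m, d̄ = (1.80+1.78)/2 = 1.79, v̄ = (0.30+0.38)/2 = 0.34 → q = 1×1.79×0.34 = 0.6086 m³/s
Panel 3-4: Δb = 2.6 m, d̄ = (1.78+0.37)/2 = 1.075, v̄ = (0.38+0.12)/2 = 0.25 → q = 2.6×1.075×0.25 = 0.6988 m³/s
Q = Σ q = 3.051 m³/s

3.05 m³/s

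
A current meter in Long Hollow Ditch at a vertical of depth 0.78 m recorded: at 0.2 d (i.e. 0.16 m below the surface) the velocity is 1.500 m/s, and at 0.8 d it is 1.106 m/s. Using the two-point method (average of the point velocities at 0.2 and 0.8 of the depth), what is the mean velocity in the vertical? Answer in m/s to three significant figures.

1.30 m/s

v̄ = (1.500 + 1.106) / 2 = 1.303 m/s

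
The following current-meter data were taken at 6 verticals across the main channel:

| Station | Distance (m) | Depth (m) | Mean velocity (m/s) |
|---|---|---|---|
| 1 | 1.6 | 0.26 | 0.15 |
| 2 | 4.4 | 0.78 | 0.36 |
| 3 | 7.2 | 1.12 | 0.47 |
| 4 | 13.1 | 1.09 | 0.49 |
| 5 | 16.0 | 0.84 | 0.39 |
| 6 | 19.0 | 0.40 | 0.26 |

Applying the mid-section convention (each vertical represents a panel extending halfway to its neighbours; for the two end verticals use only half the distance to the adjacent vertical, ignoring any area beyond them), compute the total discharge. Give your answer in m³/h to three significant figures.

23800 m³/h

w_1 = (4.4 − 1.6)/2 = 1.4 m; q_1 = 0.15 × 0.26 × 1.4 = 0.05460 m³/s
w_2 = (7.2 − 1.6)/2 = 2.8 m; q_2 = 0.36 × 0.78 × 2.8 = 0.7862 m³/s
w_3 = (13.1 − 4.4)/2 = 4.35 m; q_3 = 0.47 × 1.12 × 4.35 = 2.290 m³/s
w_4 = (16.0 − 7.2)/2 = 4.4 m; q_4 = 0.49 × 1.09 × 4.4 = 2.350 m³/s
w_5 = (19.0 − 13.1)/2 = 2.95 m; q_5 = 0.39 × 0.84 × 2.95 = 0.9664 m³/s
w_6 = (19.0 − 16.0)/2 = 1.5 m; q_6 = 0.26 × 0.40 × 1.5 = 0.1560 m³/s
Q = Σ qᵢ = 6.603 m³/s
= 6.603 × 3600 = 23770 m³/h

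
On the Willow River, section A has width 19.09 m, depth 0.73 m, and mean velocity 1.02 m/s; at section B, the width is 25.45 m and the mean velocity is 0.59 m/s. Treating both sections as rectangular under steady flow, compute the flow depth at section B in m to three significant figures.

Q = A₁V₁ = (19.09×0.73) × 1.02 = 14.21 m³/s
d₂ = Q/(b₂ V₂) = 14.21/(25.45×0.59) = 0.9466 m

0.947 m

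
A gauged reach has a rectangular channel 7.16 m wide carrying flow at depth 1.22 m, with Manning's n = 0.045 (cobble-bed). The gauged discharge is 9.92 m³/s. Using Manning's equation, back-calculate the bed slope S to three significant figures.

0.00296

A = b·y = 7.16 × 1.22 = 8.735 m²
P = b + 2y = 7.16 + 2×1.22 = 9.600 m
R = A/P = 8.735/9.600 = 0.9099 m
S = (Q·n / (1·A·R^(2/3)))² = (9.92×0.045 / (1×8.735×0.9390))² = 0.002962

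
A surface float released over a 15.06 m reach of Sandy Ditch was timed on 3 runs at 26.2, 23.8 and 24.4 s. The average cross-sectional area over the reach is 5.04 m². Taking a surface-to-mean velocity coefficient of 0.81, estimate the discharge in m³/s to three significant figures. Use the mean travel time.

t̄ = (26.2 + 23.8 + 24.4) / 3 = 24.8 s
v_surface = L / t̄ = 15.06 / 24.8 = 0.6073 m/s
v_mean = 0.81 × 0.6073 = 0.4919 m/s
Q = A × v_mean = 5.04 × 0.4919 = 2.479 m³/s

2.48 m³/s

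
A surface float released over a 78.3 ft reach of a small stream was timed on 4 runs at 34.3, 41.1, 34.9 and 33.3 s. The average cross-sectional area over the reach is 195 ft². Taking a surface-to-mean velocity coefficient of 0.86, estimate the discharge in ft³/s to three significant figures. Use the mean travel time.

366 ft³/s

t̄ = (34.3 + 41.1 + 34.9 + 33.3) / 4 = 35.9 s
v_surface = L / t̄ = 78.3 / 35.9 = 2.181 ft/s
v_mean = 0.86 × 2.181 = 1.876 ft/s
Q = A × v_mean = 195 × 1.876 = 365.8 ft³/s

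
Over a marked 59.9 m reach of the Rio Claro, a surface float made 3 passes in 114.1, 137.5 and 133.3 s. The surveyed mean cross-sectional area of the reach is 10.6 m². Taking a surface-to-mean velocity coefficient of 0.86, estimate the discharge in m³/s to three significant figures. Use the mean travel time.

4.26 m³/s

t̄ = (114.1 + 137.5 + 133.3) / 3 = 128.3 s
v_surface = L / t̄ = 59.9 / 128.3 = 0.4669 m/s
v_mean = 0.86 × 0.4669 = 0.4015 m/s
Q = A × v_mean = 10.6 × 0.4015 = 4.256 m³/s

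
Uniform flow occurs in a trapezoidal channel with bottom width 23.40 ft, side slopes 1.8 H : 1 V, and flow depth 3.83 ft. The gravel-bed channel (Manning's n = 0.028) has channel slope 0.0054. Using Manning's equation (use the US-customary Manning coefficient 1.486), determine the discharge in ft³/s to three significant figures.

A = (b + z·y)·y = (23.40 + 1.8×3.83)×3.83 = 116.0 ft²
P = b + 2y√(1+z²) = 23.40 + 2×3.83×√(1+1.8²) = 39.17 ft
R = A/P = 116.0/39.17 = 2.962 ft
Q = (1.486/n)·A·R^(2/3)·S^(1/2) = (1.486/0.028) × 116.0 × 2.962^(2/3) × 0.0054^(1/2) = 933.2 ft³/s

933 ft³/s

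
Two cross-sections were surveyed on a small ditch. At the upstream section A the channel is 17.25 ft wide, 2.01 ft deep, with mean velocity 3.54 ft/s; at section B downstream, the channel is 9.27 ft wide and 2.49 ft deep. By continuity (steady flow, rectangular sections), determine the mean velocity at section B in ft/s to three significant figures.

Q = A₁V₁ = (17.25×2.01) × 3.54 = 122.7 ft³/s
A₂ = 9.27 × 2.49 = 23.08 ft²
V₂ = Q/A₂ = 122.7/23.08 = 5.318 ft/s

5.32 ft/s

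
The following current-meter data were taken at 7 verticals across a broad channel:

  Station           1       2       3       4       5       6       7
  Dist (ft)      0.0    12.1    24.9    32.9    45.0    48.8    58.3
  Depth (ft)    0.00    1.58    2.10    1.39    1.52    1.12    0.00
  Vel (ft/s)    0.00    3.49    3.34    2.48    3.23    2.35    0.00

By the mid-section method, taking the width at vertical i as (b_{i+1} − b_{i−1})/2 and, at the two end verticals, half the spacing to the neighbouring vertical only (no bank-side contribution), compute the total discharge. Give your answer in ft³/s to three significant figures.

233 ft³/s

w_2 = (24.9 − 0.0)/2 = 12.45 ft; q_2 = 3.49 × 1.58 × 12.45 = 68.65 ft³/s
w_3 = (32.9 − 12.1)/2 = 10.4 ft; q_3 = 3.34 × 2.10 × 10.4 = 72.95 ft³/s
w_4 = (45.0 − 24.9)/2 = 10.05 ft; q_4 = 2.48 × 1.39 × 10.05 = 34.64 ft³/s
w_5 = (48.8 − 32.9)/2 = 7.95 ft; q_5 = 3.23 × 1.52 × 7.95 = 39.03 ft³/s
w_6 = (58.3 − 45.0)/2 = 6.65 ft; q_6 = 2.35 × 1.12 × 6.65 = 17.50 ft³/s
Stations 1, 7 contribute zero (depth or velocity is 0).
Q = Σ qᵢ = 232.8 ft³/s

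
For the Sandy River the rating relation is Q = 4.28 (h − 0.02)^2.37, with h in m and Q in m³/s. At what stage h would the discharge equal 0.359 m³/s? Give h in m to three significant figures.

h − h₀ = (Q/C)^(1/b) = (0.359/4.28)^(1/2.37) = 0.3514 m
h = 0.02 + 0.3514 = 0.3714 m

0.371 m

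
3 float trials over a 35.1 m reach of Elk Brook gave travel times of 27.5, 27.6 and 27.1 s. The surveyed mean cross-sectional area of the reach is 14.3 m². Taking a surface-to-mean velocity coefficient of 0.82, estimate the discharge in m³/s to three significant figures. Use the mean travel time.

t̄ = (27.5 + 27.6 + 27.1) / 3 = 27.4 s
v_surface = L / t̄ = 35.1 / 27.4 = 1.281 m/s
v_mean = 0.82 × 1.281 = 1.050 m/s
Q = A × v_mean = 14.3 × 1.050 = 15.02 m³/s

15.0 m³/s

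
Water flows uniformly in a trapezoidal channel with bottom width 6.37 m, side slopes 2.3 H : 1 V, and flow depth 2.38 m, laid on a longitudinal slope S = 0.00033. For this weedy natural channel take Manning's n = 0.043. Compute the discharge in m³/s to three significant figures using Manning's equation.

A = (b + z·y)·y = (6.37 + 2.3×2.38)×2.38 = 28.19 m²
P = b + 2y√(1+z²) = 6.37 + 2×2.38×√(1+2.3²) = 18.31 m
R = A/P = 28.19/18.31 = 1.540 m
Q = (1/n)·A·R^(2/3)·S^(1/2) = (1/0.043) × 28.19 × 1.540^(2/3) × 0.00033^(1/2) = 15.88 m³/s

15.9 m³/s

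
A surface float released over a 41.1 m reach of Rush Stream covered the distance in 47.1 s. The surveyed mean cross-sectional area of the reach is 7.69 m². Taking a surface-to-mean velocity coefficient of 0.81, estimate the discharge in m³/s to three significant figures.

5.44 m³/s

v_surface = L / t̄ = 41.1 / 47.1 = 0.8726 m/s
v_mean = 0.81 × 0.8726 = 0.7068 m/s
Q = A × v_mean = 7.69 × 0.7068 = 5.435 m³/s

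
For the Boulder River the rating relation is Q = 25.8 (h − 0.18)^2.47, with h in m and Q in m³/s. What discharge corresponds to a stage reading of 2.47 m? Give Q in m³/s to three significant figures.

200 m³/s

Q = 25.8 × (2.47 − 0.18)^2.47 = 25.8 × 2.29^2.47 = 199.7 m³/s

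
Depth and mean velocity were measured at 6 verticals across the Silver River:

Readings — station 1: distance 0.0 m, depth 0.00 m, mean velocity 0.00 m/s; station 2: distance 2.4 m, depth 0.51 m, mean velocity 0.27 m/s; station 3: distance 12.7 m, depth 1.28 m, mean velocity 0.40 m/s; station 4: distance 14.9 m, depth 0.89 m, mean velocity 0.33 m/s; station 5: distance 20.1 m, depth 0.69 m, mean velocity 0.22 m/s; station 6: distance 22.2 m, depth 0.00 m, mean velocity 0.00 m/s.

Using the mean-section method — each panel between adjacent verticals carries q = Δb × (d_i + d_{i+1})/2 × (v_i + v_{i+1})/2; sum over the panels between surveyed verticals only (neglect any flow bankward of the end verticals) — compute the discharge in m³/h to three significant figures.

Panel 1-2: Δb = 2.4 m, d̄ = (0.00+0.51)/2 = 0.255, v̄ = (0.00+0.27)/2 = 0.135 → q = 2.4×0.255×0.135 = 0.08262 m³/s
Panel 2-3: Δb = 10.3 m, d̄ = (0.51+1.28)/2 = 0.895, v̄ = (0.27+0.40)/2 = 0.335 → q = 10.3×0.895×0.335 = 3.088 m³/s
Panel 3-4: Δb = 2.2 m, d̄ = (1.28+0.89)/2 = 1.085, v̄ = (0.40+0.33)/2 = 0.365 → q = 2.2×1.085×0.365 = 0.8713 m³/s
Panel 4-5: Δb = 5.2 m, d̄ = (0.89+0.69)/2 = 0.79, v̄ = (0.33+0.22)/2 = 0.275 → q = 5.2×0.79×0.275 = 1.130 m³/s
Panel 5-6: Δb = 2.1 m, d̄ = (0.69+0.00)/2 = 0.345, v̄ = (0.22+0.00)/2 = 0.11 → q = 2.1×0.345×0.11 = 0.07970 m³/s
Q = Σ q = 5.251 m³/s
= 5.251 × 3600 = 18910 m³/h

18900 m³/h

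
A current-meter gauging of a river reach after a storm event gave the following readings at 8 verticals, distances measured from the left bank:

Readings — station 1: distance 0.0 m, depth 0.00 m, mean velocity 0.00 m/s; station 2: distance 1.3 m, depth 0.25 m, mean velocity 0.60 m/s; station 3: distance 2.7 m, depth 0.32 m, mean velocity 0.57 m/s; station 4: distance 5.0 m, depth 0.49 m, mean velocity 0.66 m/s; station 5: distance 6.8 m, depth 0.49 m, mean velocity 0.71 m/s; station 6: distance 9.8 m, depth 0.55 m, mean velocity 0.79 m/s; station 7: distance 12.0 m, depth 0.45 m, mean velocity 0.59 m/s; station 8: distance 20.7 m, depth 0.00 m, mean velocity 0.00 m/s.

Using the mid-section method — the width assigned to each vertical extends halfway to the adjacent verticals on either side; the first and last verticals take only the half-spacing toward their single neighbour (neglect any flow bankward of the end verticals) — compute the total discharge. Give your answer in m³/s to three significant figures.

4.61 m³/s

w_2 = (2.7 − 0.0)/2 = 1.35 m; q_2 = 0.60 × 0.25 × 1.35 = 0.2025 m³/s
w_3 = (5.0 − 1.3)/2 = 1.85 m; q_3 = 0.57 × 0.32 × 1.85 = 0.3374 m³/s
w_4 = (6.8 − 2.7)/2 = 2.05 m; q_4 = 0.66 × 0.49 × 2.05 = 0.6630 m³/s
w_5 = (9.8 − 5.0)/2 = 2.4 m; q_5 = 0.71 × 0.49 × 2.4 = 0.8350 m³/s
w_6 = (12.0 − 6.8)/2 = 2.6 m; q_6 = 0.79 × 0.55 × 2.6 = 1.130 m³/s
w_7 = (20.7 − 9.8)/2 = 5.45 m; q_7 = 0.59 × 0.45 × 5.45 = 1.447 m³/s
Stations 1, 8 contribute zero (depth or velocity is 0).
Q = Σ qᵢ = 4.615 m³/s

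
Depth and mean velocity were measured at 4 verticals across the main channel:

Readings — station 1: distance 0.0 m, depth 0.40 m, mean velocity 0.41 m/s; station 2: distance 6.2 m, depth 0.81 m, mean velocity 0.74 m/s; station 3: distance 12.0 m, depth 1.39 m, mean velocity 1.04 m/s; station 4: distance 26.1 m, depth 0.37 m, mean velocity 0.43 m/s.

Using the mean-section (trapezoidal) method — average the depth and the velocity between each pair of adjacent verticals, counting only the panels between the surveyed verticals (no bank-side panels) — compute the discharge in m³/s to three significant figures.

Panel 1-2: Δb = 6.2 m, d̄ = (0.40+0.81)/2 = 0.605, v̄ = (0.41+0.74)/2 = 0.575 → q = 6.2×0.605×0.575 = 2.157 m³/s
Panel 2-3: Δb = 5.8 m, d̄ = (0.81+1.39)/2 = 1.1, v̄ = (0.74+1.04)/2 = 0.89 → q = 5.8×1.1×0.89 = 5.678 m³/s
Panel 3-4: Δb = 14.1 m, d̄ = (1.39+0.37)/2 = 0.88, v̄ = (1.04+0.43)/2 = 0.735 → q = 14.1×0.88×0.735 = 9.120 m³/s
Q = Σ q = 16.95 m³/s

17.0 m³/s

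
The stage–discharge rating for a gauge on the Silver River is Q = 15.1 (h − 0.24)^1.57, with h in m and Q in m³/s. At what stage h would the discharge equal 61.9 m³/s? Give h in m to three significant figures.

h − h₀ = (Q/C)^(1/b) = (61.9/15.1)^(1/1.57) = 2.456 m
h = 0.24 + 2.456 = 2.696 m

2.70 m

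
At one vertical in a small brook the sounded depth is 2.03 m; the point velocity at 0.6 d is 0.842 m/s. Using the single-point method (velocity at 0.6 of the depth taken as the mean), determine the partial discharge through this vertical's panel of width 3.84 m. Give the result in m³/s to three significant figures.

6.56 m³/s

v̄ = v₀.₆ = 0.842 m/s
q = v̄ × d × w = 0.8420 × 2.03 × 3.84 = 6.564 m³/s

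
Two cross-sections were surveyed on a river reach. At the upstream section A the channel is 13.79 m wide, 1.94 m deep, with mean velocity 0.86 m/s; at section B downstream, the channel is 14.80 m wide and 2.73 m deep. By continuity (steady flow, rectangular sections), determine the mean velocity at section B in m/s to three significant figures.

Q = A₁V₁ = (13.79×1.94) × 0.86 = 23.01 m³/s
A₂ = 14.80 × 2.73 = 40.40 m²
V₂ = Q/A₂ = 23.01/40.40 = 0.5694 m/s

0.569 m/s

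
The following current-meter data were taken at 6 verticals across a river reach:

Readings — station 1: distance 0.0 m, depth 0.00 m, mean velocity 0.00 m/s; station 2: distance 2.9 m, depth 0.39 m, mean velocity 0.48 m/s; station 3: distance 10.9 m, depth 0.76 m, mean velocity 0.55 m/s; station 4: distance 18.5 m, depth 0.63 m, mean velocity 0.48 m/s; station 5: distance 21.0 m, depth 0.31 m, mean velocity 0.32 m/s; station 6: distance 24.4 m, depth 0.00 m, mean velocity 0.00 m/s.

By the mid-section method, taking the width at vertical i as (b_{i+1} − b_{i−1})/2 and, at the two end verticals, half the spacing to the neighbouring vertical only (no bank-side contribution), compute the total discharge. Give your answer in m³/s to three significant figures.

w_2 = (10.9 − 0.0)/2 = 5.45 m; q_2 = 0.48 × 0.39 × 5.45 = 1.020 m³/s
w_3 = (18.5 − 2.9)/2 = 7.8 m; q_3 = 0.55 × 0.76 × 7.8 = 3.260 m³/s
w_4 = (21.0 − 10.9)/2 = 5.05 m; q_4 = 0.48 × 0.63 × 5.05 = 1.527 m³/s
w_5 = (24.4 − 18.5)/2 = 2.95 m; q_5 = 0.32 × 0.31 × 2.95 = 0.2926 m³/s
Stations 1, 6 contribute zero (depth or velocity is 0).
Q = Σ qᵢ = 6.100 m³/s

6.10 m³/s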